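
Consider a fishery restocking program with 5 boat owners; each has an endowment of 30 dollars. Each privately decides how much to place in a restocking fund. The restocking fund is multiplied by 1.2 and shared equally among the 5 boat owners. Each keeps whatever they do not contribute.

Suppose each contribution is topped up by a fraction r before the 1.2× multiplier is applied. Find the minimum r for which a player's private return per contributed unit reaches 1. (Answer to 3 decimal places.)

3.167

With matching at rate r, one contributed unit becomes (1 + r) in the restocking fund and returns 1.2 × (1 + r) / 5 to the contributor.
Setting this equal to 1: 1 + r = 5/1.2 = 4.1667.
So the minimum matching rate is r = 4.1667 − 1 = 3.167.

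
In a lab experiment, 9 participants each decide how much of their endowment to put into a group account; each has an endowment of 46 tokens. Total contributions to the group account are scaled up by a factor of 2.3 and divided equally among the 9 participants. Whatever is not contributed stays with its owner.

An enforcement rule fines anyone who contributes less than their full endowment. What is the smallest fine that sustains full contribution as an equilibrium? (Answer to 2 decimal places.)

34.24 tokens

Given the others contribute fully, the best deviation is to contribute 0 (any partial contribution still incurs the fine and gives up units whose private return 0.2556 is below 1).
Deviating from 46 to 0 saves 46 tokens but forfeits the deviator's share of the drop in the group account: 2.3/9 × 46 = 11.76.
So the deviation gain is 46 − 11.76 = 34.24, and the fine must be at least 34.24 tokens to wipe it out.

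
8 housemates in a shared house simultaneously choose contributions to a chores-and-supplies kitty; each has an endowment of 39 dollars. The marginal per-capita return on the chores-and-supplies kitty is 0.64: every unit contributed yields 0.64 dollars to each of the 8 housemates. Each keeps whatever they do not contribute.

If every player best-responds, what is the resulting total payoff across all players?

312.00 dollars

The private return per contributed unit is 0.64 < 1, so contributing 0 is dominant for every player. At the Nash equilibrium everyone keeps their 39, and the group total is 8 × 39 = 312.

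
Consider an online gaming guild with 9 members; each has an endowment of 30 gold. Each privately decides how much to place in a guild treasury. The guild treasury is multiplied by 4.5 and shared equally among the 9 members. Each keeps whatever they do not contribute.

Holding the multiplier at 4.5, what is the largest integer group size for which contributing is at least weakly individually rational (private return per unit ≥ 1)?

4

Private return per unit is 4.5/(group size), which is ≥ 1 whenever the group size is ≤ 4.5.
The largest such integer is 4.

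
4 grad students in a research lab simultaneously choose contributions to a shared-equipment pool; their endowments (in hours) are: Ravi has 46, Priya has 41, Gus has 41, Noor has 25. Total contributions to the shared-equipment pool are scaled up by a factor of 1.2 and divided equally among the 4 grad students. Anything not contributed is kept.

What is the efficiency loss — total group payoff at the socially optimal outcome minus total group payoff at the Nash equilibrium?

30.60 hours

The private return per contributed unit is 1.2/4 = 0.3000 < 1 for every player regardless of endowment, so the Nash equilibrium is zero contribution and the group total is Σ E_j = 46 + 41 + 41 + 25 = 153.
Each contributed unit returns 1.200 to the group, so the social optimum is full contribution by everyone: group total = 1.200 × 153 = 183.60.
Efficiency loss = (1.200 − 1) × 153 = 30.60.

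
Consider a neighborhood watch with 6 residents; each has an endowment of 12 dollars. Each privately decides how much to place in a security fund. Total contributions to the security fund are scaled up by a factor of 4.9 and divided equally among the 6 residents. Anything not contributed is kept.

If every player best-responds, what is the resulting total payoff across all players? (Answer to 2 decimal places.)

72.00 dollars

Each contributed unit returns 4.9/6 = 0.8167 to its contributor — below 1 — so contributing 0 is dominant for every player. At the Nash equilibrium everyone keeps their 12, and the group total is 6 × 12 = 72.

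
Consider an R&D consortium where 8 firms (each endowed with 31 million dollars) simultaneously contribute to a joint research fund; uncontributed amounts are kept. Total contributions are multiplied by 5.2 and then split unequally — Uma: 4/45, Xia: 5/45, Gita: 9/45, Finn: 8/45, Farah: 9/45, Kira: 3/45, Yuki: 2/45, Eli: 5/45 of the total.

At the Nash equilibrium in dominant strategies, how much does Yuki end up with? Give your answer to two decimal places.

45.33 million dollars

Each unit j contributes comes back to j as 5.2 × (j's share), so j prefers to contribute only if that share exceeds 1/5.2 = 0.1923; otherwise keeping the unit dominates.
Gita and Farah are above the threshold, contributing 31 each; the remaining 6 contribute 0. Total contributed: 62.
Yuki keeps 31 and receives 5.2 × 62 × 2/45 = 14.33 from the joint research fund, for a payoff of 45.33.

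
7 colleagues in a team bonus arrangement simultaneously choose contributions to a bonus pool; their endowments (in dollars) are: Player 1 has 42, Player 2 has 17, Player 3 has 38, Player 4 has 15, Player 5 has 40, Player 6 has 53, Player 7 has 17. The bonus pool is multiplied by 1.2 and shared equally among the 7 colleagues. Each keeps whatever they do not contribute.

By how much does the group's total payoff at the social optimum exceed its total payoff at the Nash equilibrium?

44.40 dollars

The private return per contributed unit is 1.2/7 = 0.1714 < 1 for every player regardless of endowment, so the Nash equilibrium is zero contribution and the group total is Σ E_j = 42 + 17 + 38 + 15 + 40 + 53 + 17 = 222.
Each contributed unit returns 1.200 to the group, so the social optimum is full contribution by everyone: group total = 1.200 × 222 = 266.40.
Efficiency loss = (1.200 − 1) × 222 = 44.40.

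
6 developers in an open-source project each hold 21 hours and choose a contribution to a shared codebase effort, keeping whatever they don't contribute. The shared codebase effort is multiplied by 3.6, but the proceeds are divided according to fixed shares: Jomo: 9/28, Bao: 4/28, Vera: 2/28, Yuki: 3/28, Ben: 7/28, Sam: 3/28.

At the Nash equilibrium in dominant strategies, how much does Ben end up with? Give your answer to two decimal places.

Player j's private return per contributed unit is 3.6 × (j's share). Contributing is weakly dominant for j when that share is at least 1/3.6 = 0.2778, and contributing 0 is dominant otherwise.
Only Jomo (9/28) clears that bar, contributing 21; the remaining 5 contribute 0. Total contributed: 21.
Ben keeps 21 and receives 3.6 × 21 × 7/28 = 18.90 from the shared codebase effort, for a payoff of 39.90.

39.90 hours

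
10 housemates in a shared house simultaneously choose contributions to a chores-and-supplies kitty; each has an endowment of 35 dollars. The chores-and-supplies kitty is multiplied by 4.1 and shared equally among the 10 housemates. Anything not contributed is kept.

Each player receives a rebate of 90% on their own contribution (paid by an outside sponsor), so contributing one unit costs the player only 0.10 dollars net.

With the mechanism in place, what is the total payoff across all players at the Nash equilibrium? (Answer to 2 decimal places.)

1750.00 dollars

Under the mechanism each unit contributed yields (4.1/10) / 0.10 = 4.1000 back to its contributor per unit of net cost, which exceeds 1, making full contribution the dominant choice for everyone.
At the Nash equilibrium everyone contributes 35. Group total payoff = 10 × (35 × 0.90 + 4.1 × 35) = 1750.00.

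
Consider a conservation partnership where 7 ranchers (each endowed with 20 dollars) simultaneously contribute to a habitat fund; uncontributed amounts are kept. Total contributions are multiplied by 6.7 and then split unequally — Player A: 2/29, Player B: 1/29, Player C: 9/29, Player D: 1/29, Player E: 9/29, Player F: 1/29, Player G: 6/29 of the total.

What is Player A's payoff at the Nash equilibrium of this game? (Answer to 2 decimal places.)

47.72 dollars

Player j's private return per contributed unit is 6.7 × (j's share). Contributing is weakly dominant for j when that share is at least 1/6.7 = 0.1493, and contributing 0 is dominant otherwise.
The shares above 0.1493 belong to Player C, Player E and Player G, contributing 20 each; the remaining 4 contribute 0. Total contributed: 60.
Player A keeps 20 and receives 6.7 × 60 × 2/29 = 27.72 from the habitat fund, for a payoff of 47.72.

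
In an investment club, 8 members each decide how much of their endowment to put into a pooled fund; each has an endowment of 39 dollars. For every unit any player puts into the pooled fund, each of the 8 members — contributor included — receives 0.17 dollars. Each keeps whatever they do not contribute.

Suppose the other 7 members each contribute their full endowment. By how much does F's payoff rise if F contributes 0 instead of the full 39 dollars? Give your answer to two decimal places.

Switching from a contribution of 39 to 0 lets F keep an extra 39 dollars, but lowers the pooled fund by 39, which costs F their own share of that drop: 0.17 × 39 = 6.63.
Net gain = 39 − 6.63 = 32.37. The private return per contributed unit (0.17) is below 1, so free-riding is indeed the best response regardless of what the others do.

32.37 dollars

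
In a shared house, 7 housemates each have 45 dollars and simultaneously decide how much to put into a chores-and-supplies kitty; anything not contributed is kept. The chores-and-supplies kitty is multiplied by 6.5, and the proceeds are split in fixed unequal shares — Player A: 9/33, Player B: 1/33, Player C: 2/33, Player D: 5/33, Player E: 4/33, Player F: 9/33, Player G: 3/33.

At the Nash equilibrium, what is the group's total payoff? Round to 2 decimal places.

Player j's private return per contributed unit is 6.5 × (j's share). Contributing is weakly dominant for j when that share is at least 1/6.5 = 0.1538, and contributing 0 is dominant otherwise.
Player A and Player F clear that bar, contributing 45 each; the remaining 5 contribute 0. Total contributed: 90.
The chores-and-supplies kitty pays out 6.5 × 90 = 585.00 in total (split across the unequal shares, but the aggregate is all that matters for the group sum).
The 5 free-riders keep 45 each, adding 225. Group total = 225 + 585.00 = 810.00.

810.00 dollars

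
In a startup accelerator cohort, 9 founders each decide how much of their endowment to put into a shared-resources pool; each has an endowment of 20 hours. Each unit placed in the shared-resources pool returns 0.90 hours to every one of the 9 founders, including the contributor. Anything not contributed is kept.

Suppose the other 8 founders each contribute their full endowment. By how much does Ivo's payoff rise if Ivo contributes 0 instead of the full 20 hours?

2.00 hours

Switching from a contribution of 20 to 0 lets Ivo keep an extra 20 hours, but lowers the shared-resources pool by 20, which costs Ivo their own share of that drop: 0.90 × 20 = 18.00.
Net gain = 20 − 18.00 = 2.00. The private return per contributed unit (0.90) is below 1, so free-riding is indeed the best response regardless of what the others do.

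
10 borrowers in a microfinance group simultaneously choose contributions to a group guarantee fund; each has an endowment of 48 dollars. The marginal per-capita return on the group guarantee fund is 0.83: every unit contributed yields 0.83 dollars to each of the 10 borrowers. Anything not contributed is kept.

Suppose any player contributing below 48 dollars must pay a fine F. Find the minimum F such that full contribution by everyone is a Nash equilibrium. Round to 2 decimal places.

8.16 dollars

Given the others contribute fully, the best deviation is to contribute 0 (any partial contribution still incurs the fine and gives up units whose private return 0.83 is below 1).
Deviating from 48 to 0 saves 48 dollars but forfeits the deviator's share of the drop in the group guarantee fund: 0.83 × 48 = 39.84.
So the deviation gain is 48 − 39.84 = 8.16, and the fine must be at least 8.16 dollars to wipe it out.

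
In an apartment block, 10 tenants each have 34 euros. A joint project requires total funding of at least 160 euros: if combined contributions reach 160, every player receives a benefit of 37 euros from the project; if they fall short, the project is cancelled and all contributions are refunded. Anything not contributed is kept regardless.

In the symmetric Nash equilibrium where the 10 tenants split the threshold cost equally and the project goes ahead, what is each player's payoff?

55 euros

Equal share of the threshold: 160/10 = 16.
At this profile no one gains by cutting their contribution: any cut drops the total below 160, the project is cancelled, contributions are refunded, and the deviator ends with 34, which is less than 34 − 16 + 37 = 55. Contributing more than 16 just wastes the excess. So contributing exactly 16 is a best response.
Each player's payoff: 34 − 16 + 37 = 55.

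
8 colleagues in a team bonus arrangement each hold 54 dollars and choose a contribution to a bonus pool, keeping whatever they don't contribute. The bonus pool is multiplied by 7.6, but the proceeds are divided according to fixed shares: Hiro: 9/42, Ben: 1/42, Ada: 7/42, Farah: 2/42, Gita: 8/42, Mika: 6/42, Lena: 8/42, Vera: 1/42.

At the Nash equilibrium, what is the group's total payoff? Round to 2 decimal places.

A player with share s gets back 7.6·s per unit contributed, so full contribution is dominant for anyone with s > 1/7.6 = 0.1316 and zero contribution is dominant for anyone below.
Hiro, Ada, Gita, Mika and Lena clear that bar, contributing 54 each; the remaining 3 contribute 0. Total contributed: 270.
The bonus pool pays out 7.6 × 270 = 2052.00 in total (split across the unequal shares, but the aggregate is all that matters for the group sum).
The 3 free-riders keep 54 each, adding 162. Group total = 162 + 2052.00 = 2214.00.

2214.00 dollars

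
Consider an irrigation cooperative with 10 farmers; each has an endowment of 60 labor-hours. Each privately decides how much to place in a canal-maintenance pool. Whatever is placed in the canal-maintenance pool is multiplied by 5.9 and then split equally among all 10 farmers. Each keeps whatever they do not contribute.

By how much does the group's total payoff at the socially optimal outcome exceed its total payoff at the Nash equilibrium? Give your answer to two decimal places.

2940.00 labor-hours

Each contributed unit returns 5.9/10 = 0.5900 to its contributor — below 1 — so contributing 0 is dominant for every player. At the Nash equilibrium everyone keeps their 60, and the group total is 10 × 60 = 600.
Each contributed unit returns 5.900 to the group as a whole (0.5900 to each of 10 players), which exceeds 1, so the social optimum is full contribution: group total = 5.900 × 600 = 3540.00.
Efficiency loss = 3540.00 − 600 = 2940.00.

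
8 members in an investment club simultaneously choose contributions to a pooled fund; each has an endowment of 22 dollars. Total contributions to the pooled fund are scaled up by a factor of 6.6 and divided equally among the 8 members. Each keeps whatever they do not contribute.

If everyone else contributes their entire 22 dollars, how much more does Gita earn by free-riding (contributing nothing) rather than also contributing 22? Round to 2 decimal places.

3.85 dollars

Switching from a contribution of 22 to 0 lets Gita keep an extra 22 dollars, but lowers the pooled fund by 22, which costs Gita their own share of that drop: 6.6/8 × 22 = 18.15.
Net gain = 22 − 18.15 = 3.85. The private return per contributed unit (0.8250) is below 1, so free-riding is indeed the best response regardless of what the others do.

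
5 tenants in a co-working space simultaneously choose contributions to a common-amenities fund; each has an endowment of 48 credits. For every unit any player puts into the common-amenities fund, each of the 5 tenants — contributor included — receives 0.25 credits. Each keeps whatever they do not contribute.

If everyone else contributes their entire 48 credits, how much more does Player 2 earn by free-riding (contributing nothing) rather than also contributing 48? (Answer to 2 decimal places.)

Switching from a contribution of 48 to 0 lets Player 2 keep an extra 48 credits, but lowers the common-amenities fund by 48, which costs Player 2 their own share of that drop: 0.25 × 48 = 12.00.
Net gain = 48 − 12.00 = 36.00. The private return per contributed unit (0.25) is below 1, so free-riding is indeed the best response regardless of what the others do.

36.00 credits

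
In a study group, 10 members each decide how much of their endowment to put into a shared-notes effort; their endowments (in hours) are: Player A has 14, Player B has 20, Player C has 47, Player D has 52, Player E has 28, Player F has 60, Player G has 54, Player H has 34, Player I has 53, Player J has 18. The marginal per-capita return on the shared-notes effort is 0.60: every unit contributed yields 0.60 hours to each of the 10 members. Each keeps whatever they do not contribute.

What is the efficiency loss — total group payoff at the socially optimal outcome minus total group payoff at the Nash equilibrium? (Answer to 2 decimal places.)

1900.00 hours

The private return per contributed unit is 0.60 < 1 for everyone, so the Nash equilibrium is zero contribution and the group total is Σ E_j = 14 + 20 + 47 + 52 + 28 + 60 + 54 + 34 + 53 + 18 = 380.
Each contributed unit returns 6.000 to the group, so the social optimum is full contribution by everyone: group total = 6.000 × 380 = 2280.00.
Efficiency loss = (6.000 − 1) × 380 = 1900.00.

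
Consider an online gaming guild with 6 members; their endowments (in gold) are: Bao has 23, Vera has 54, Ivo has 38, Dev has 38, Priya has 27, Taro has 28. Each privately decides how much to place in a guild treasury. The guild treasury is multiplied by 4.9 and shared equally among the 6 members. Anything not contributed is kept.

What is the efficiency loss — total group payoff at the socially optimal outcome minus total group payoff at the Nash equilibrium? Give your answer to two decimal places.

The private return per contributed unit is 4.9/6 = 0.8167 < 1 for every player regardless of endowment, so the Nash equilibrium is zero contribution and the group total is Σ E_j = 23 + 54 + 38 + 38 + 27 + 28 = 208.
Each contributed unit returns 4.900 to the group, so the social optimum is full contribution by everyone: group total = 4.900 × 208 = 1019.20.
Efficiency loss = (4.900 − 1) × 208 = 811.20.

811.20 gold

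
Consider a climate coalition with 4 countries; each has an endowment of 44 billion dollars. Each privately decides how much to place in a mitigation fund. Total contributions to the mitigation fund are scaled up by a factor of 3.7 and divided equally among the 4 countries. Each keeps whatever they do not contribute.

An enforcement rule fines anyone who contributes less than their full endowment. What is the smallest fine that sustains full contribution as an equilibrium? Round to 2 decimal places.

3.30 billion dollars

Given the others contribute fully, the best deviation is to contribute 0 (any partial contribution still incurs the fine and gives up units whose private return 0.9250 is below 1).
Deviating from 44 to 0 saves 44 billion dollars but forfeits the deviator's share of the drop in the mitigation fund: 3.7/4 × 44 = 40.70.
So the deviation gain is 44 − 40.70 = 3.30, and the fine must be at least 3.30 billion dollars to wipe it out.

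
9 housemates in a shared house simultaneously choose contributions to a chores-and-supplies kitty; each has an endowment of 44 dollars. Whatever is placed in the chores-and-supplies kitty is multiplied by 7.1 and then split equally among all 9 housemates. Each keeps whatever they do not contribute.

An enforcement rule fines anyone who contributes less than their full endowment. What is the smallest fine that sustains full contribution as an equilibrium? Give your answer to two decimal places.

Given the others contribute fully, the best deviation is to contribute 0 (any partial contribution still incurs the fine and gives up units whose private return 0.7889 is below 1).
Deviating from 44 to 0 saves 44 dollars but forfeits the deviator's share of the drop in the chores-and-supplies kitty: 7.1/9 × 44 = 34.71.
So the deviation gain is 44 − 34.71 = 9.29, and the fine must be at least 9.29 dollars to wipe it out.

9.29 dollars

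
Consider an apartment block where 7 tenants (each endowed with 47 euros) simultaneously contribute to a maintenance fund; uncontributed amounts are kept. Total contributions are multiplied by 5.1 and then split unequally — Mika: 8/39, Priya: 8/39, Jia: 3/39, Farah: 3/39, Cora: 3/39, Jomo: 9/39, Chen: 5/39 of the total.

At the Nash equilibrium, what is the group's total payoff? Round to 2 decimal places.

907.10 euros

A player with share s gets back 5.1·s per unit contributed, so full contribution is dominant for anyone with s > 1/5.1 = 0.1961 and zero contribution is dominant for anyone below.
The shares above 0.1961 belong to Mika, Priya and Jomo, contributing 47 each; the remaining 4 contribute 0. Total contributed: 141.
The maintenance fund pays out 5.1 × 141 = 719.10 in total (split across the unequal shares, but the aggregate is all that matters for the group sum).
The 4 free-riders keep 47 each, adding 188. Group total = 188 + 719.10 = 907.10.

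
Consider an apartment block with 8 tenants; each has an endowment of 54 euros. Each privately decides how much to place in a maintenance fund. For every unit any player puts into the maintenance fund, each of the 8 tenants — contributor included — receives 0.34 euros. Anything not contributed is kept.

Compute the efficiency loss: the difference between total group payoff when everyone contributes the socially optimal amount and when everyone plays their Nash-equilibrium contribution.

743.04 euros

The private return per contributed unit is 0.34 < 1, so contributing 0 is dominant for every player. At the Nash equilibrium everyone keeps their 54, and the group total is 8 × 54 = 432.
Each contributed unit returns 2.720 to the group as a whole (0.34 to each of 8 players), which exceeds 1, so the social optimum is full contribution: group total = 2.720 × 432 = 1175.04.
Efficiency loss = 1175.04 − 432 = 743.04.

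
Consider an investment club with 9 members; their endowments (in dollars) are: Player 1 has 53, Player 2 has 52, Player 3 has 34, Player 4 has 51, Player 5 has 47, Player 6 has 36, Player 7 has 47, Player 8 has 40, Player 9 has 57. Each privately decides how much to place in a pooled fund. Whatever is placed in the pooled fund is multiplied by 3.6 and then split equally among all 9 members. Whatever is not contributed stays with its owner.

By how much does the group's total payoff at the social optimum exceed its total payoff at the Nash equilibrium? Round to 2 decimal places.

The private return per contributed unit is 3.6/9 = 0.4000 < 1 for every player regardless of endowment, so the Nash equilibrium is zero contribution and the group total is Σ E_j = 53 + 52 + 34 + 51 + 47 + 36 + 47 + 40 + 57 = 417.
Each contributed unit returns 3.600 to the group, so the social optimum is full contribution by everyone: group total = 3.600 × 417 = 1501.20.
Efficiency loss = (3.600 − 1) × 417 = 1084.20.

1084.20 dollars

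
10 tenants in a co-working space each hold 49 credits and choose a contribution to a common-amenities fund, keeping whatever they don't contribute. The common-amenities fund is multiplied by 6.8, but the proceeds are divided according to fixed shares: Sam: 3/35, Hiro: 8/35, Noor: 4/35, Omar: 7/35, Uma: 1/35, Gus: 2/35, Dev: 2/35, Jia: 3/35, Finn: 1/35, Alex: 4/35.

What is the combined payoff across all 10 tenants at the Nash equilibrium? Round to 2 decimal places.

1058.40 credits

A player with share s gets back 6.8·s per unit contributed, so full contribution is dominant for anyone with s > 1/6.8 = 0.1471 and zero contribution is dominant for anyone below.
The shares above 0.1471 belong to Hiro and Omar, contributing 49 each; the remaining 8 contribute 0. Total contributed: 98.
The common-amenities fund pays out 6.8 × 98 = 666.40 in total (split across the unequal shares, but the aggregate is all that matters for the group sum).
The 8 free-riders keep 49 each, adding 392. Group total = 392 + 666.40 = 1058.40.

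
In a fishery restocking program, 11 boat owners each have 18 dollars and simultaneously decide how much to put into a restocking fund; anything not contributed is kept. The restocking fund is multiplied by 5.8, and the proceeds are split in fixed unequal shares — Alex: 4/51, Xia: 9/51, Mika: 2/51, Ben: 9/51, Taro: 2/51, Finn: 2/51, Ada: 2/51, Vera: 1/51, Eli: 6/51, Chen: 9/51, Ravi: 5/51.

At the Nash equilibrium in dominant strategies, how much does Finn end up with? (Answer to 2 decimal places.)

30.28 dollars

A player with share s gets back 5.8·s per unit contributed, so full contribution is dominant for anyone with s > 1/5.8 = 0.1724 and zero contribution is dominant for anyone below.
Xia, Ben and Chen are above the threshold, contributing 18 each; the remaining 8 contribute 0. Total contributed: 54.
Finn keeps 18 and receives 5.8 × 54 × 2/51 = 12.28 from the restocking fund, for a payoff of 30.28.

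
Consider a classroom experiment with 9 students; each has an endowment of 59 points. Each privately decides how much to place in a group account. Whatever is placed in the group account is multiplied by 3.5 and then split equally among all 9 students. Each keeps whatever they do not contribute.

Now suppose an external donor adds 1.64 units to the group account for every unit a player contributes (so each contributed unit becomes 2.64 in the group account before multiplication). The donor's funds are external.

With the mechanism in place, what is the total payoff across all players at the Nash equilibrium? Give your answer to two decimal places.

4906.44 points

The effective private return per unit is now 3.5 × 2.64 / 9 = 1.0267 > 1, so every player's dominant strategy flips to full contribution.
So the Nash equilibrium is full contribution by all 9; the group earns 3.5 × 2.64 × 531 = 4906.44.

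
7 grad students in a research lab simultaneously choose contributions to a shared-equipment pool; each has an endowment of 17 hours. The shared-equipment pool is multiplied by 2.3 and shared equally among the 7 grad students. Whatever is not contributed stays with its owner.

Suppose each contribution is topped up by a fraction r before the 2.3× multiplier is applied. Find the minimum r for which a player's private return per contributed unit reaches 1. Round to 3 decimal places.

With matching at rate r, one contributed unit becomes (1 + r) in the shared-equipment pool and returns 2.3 × (1 + r) / 7 to the contributor.
Setting this equal to 1: 1 + r = 7/2.3 = 3.0435.
So the minimum matching rate is r = 3.0435 − 1 = 2.043.

2.043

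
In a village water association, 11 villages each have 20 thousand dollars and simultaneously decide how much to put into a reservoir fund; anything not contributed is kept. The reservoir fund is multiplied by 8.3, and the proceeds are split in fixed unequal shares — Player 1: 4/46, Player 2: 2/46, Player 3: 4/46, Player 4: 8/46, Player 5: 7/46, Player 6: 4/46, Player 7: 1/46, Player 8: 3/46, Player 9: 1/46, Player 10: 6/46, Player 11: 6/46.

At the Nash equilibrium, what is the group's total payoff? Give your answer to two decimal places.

A player with share s gets back 8.3·s per unit contributed, so full contribution is dominant for anyone with s > 1/8.3 = 0.1205 and zero contribution is dominant for anyone below.
Player 4, Player 5, Player 10 and Player 11 are above the threshold, contributing 20 each; the remaining 7 contribute 0. Total contributed: 80.
The reservoir fund pays out 8.3 × 80 = 664.00 in total (split across the unequal shares, but the aggregate is all that matters for the group sum).
The 7 free-riders keep 20 each, adding 140. Group total = 140 + 664.00 = 804.00.

804.00 thousand dollars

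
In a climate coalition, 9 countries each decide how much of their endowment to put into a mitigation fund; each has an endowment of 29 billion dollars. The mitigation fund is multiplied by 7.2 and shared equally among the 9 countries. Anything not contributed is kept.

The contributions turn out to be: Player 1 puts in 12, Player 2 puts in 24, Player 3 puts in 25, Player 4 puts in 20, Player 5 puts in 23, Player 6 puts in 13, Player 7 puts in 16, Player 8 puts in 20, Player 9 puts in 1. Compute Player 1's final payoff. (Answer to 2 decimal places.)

140.20 billion dollars

Total contributed: 12 + 24 + 25 + 20 + 23 + 13 + 16 + 20 + 1 = 154.
Each receives 7.2 × 154 / 9 = 123.20 from the mitigation fund.
Player 1 keeps 29 − 12 = 17, so Player 1's payoff is 17 + 123.20 = 140.20.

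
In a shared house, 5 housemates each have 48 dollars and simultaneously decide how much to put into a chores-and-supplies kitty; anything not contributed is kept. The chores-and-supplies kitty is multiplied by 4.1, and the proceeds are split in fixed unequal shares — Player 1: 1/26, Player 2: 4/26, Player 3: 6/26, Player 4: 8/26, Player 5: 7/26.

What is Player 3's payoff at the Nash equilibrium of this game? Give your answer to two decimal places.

A player with share s gets back 4.1·s per unit contributed, so full contribution is dominant for anyone with s > 1/4.1 = 0.2439 and zero contribution is dominant for anyone below.
Player 4 and Player 5 are above the threshold, contributing 48 each; the remaining 3 contribute 0. Total contributed: 96.
Player 3 keeps 48 and receives 4.1 × 96 × 6/26 = 90.83 from the chores-and-supplies kitty, for a payoff of 138.83.

138.83 dollars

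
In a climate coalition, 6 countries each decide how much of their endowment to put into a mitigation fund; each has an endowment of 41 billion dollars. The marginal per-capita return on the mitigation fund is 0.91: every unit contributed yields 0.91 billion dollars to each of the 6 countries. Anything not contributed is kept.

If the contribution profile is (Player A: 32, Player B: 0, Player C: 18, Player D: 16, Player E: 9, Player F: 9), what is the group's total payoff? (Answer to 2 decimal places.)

620.64 billion dollars

Total contributed: 32 + 0 + 18 + 16 + 9 + 9 = 84; total kept: 6 × 41 − 84 = 162.
The mitigation fund pays out 0.91 × 6 × 84 = 458.64 in aggregate.
Group total = 162 + 458.64 = 620.64.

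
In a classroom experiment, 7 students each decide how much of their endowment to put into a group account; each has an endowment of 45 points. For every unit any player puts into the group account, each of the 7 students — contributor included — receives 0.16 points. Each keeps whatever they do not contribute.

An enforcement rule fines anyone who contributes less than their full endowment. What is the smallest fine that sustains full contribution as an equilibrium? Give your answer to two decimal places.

Given the others contribute fully, the best deviation is to contribute 0 (any partial contribution still incurs the fine and gives up units whose private return 0.16 is below 1).
Deviating from 45 to 0 saves 45 points but forfeits the deviator's share of the drop in the group account: 0.16 × 45 = 7.20.
So the deviation gain is 45 − 7.20 = 37.80, and the fine must be at least 37.80 points to wipe it out.

37.80 points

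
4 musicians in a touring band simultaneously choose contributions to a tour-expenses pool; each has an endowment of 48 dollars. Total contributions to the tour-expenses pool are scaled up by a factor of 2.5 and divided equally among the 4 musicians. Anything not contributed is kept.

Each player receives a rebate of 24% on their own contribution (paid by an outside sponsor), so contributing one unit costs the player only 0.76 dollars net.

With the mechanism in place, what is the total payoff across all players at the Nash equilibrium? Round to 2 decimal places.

With the mechanism, a contributed unit returns (2.5/4) / 0.76 = 0.8224 per unit of net cost — still below 1 — so contributing 0 remains dominant for every player.
Everyone keeps their endowment and the group total is 4 × 48 = 192.

192.00 dollars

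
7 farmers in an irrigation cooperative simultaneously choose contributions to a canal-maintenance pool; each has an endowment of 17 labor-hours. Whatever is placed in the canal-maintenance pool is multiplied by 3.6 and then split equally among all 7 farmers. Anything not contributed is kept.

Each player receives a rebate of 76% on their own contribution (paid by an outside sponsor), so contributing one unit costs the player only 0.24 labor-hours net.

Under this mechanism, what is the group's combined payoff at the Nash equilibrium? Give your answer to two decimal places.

Under the mechanism each unit contributed yields (3.6/7) / 0.24 = 2.1429 back to its contributor per unit of net cost, which exceeds 1, making full contribution the dominant choice for everyone.
At the Nash equilibrium everyone contributes 17. Group total payoff = 7 × (17 × 0.76 + 3.6 × 17) = 518.84.

518.84 labor-hours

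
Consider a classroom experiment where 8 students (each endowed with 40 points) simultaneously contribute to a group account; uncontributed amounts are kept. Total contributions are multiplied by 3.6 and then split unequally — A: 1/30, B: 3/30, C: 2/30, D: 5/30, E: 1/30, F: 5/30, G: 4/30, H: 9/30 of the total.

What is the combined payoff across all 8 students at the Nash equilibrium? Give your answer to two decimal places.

424.00 points

Player j's private return per contributed unit is 3.6 × (j's share). Contributing is weakly dominant for j when that share is at least 1/3.6 = 0.2778, and contributing 0 is dominant otherwise.
The only share above 0.2778 is H's 9/30, contributing 40; the remaining 7 contribute 0. Total contributed: 40.
The group account pays out 3.6 × 40 = 144.00 in total (split across the unequal shares, but the aggregate is all that matters for the group sum).
The 7 free-riders keep 40 each, adding 280. Group total = 280 + 144.00 = 424.00.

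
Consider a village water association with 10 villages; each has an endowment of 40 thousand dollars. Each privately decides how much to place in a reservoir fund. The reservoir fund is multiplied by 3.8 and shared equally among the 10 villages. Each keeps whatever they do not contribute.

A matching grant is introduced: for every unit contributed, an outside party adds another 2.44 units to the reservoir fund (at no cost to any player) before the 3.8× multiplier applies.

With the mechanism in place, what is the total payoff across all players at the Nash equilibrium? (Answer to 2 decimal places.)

Under the mechanism each unit contributed yields 3.8 × 3.44 / 10 = 1.3072 back to its contributor per unit of net cost, which exceeds 1, making full contribution the dominant choice for everyone.
So the Nash equilibrium is full contribution by all 10; the group earns 3.8 × 3.44 × 400 = 5228.80.

5228.80 thousand dollars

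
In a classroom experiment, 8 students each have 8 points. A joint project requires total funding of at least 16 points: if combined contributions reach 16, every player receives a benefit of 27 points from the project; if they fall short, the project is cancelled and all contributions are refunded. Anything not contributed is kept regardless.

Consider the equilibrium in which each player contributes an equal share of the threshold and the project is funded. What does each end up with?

33 points

Equal share of the threshold: 16/8 = 2.
At this profile no one gains by cutting their contribution: any cut drops the total below 16, the project is cancelled, contributions are refunded, and the deviator ends with 8, which is less than 8 − 2 + 27 = 33. Contributing more than 2 just wastes the excess. So contributing exactly 2 is a best response.
Each player's payoff: 8 − 2 + 27 = 33.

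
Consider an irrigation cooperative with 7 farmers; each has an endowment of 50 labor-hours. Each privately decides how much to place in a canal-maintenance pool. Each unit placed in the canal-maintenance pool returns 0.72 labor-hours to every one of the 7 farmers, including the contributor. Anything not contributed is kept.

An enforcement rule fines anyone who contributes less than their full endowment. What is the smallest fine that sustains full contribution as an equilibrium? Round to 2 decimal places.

Given the others contribute fully, the best deviation is to contribute 0 (any partial contribution still incurs the fine and gives up units whose private return 0.72 is below 1).
Deviating from 50 to 0 saves 50 labor-hours but forfeits the deviator's share of the drop in the canal-maintenance pool: 0.72 × 50 = 36.00.
So the deviation gain is 50 − 36.00 = 14.00, and the fine must be at least 14.00 labor-hours to wipe it out.

14.00 labor-hours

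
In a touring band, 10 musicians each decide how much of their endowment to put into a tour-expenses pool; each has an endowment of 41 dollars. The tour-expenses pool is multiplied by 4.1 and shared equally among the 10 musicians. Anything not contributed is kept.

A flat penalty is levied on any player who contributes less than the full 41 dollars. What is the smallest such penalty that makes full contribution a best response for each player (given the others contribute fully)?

Given the others contribute fully, the best deviation is to contribute 0 (any partial contribution still incurs the fine and gives up units whose private return 0.4100 is below 1).
Deviating from 41 to 0 saves 41 dollars but forfeits the deviator's share of the drop in the tour-expenses pool: 4.1/10 × 41 = 16.81.
So the deviation gain is 41 − 16.81 = 24.19, and the fine must be at least 24.19 dollars to wipe it out.

24.19 dollars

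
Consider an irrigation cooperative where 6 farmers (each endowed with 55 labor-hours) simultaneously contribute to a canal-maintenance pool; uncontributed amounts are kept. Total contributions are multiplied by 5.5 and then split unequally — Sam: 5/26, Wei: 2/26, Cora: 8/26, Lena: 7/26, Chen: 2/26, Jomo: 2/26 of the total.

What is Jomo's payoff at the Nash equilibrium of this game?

A player with share s gets back 5.5·s per unit contributed, so full contribution is dominant for anyone with s > 1/5.5 = 0.1818 and zero contribution is dominant for anyone below.
Sam, Cora and Lena are above the threshold, contributing 55 each; the remaining 3 contribute 0. Total contributed: 165.
Jomo keeps 55 and receives 5.5 × 165 × 2/26 = 69.81 from the canal-maintenance pool, for a payoff of 124.81.

124.81 labor-hours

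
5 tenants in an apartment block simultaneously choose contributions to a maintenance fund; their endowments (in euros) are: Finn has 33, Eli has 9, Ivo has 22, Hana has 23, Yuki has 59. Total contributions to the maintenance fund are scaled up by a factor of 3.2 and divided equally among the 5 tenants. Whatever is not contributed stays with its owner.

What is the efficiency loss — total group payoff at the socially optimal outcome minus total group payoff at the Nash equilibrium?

The private return per contributed unit is 3.2/5 = 0.6400 < 1 for every player regardless of endowment, so the Nash equilibrium is zero contribution and the group total is Σ E_j = 33 + 9 + 22 + 23 + 59 = 146.
Each contributed unit returns 3.200 to the group, so the social optimum is full contribution by everyone: group total = 3.200 × 146 = 467.20.
Efficiency loss = (3.200 − 1) × 146 = 321.20.

321.20 euros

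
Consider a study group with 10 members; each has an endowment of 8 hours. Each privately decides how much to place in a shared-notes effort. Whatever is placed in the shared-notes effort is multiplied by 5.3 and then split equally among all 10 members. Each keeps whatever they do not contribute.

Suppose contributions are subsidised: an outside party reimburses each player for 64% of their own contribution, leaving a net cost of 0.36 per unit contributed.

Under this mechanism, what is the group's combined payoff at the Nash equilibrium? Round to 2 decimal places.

475.20 hours

Under the mechanism each unit contributed yields (5.3/10) / 0.36 = 1.4722 back to its contributor per unit of net cost, which exceeds 1, making full contribution the dominant choice for everyone.
At the Nash equilibrium everyone contributes 8. Group total payoff = 10 × (8 × 0.64 + 5.3 × 8) = 475.20.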